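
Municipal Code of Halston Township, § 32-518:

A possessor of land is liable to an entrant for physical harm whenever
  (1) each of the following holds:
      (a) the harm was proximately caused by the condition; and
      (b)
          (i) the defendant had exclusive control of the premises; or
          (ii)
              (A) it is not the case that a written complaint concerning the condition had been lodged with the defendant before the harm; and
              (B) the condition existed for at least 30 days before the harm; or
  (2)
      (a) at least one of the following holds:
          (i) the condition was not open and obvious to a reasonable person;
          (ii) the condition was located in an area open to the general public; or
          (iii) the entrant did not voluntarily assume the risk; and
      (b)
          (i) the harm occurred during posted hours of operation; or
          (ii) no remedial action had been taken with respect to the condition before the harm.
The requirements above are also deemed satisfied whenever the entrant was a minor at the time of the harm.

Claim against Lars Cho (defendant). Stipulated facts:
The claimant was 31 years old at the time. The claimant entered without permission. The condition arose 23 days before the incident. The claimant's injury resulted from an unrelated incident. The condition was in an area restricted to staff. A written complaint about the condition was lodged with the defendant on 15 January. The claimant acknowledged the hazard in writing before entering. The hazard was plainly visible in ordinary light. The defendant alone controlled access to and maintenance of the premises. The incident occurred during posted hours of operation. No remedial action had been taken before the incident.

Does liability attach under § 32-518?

No — not liable.

(a) proximate cause — fails.
(i) exclusive control — satisfied.
(A) not (complaint lodged) — not met.
(B) condition ≥30 days old — not met.
(ii) = F AND F = false.
So (b) is satisfied (T OR F).
So (1) is not satisfied (F AND T).
(i) not open/obvious — not satisfied.
(ii) public area — not satisfied.
(iii) no assumed risk — fails.
(a) = F OR F OR F = false.
(i) during posted hours — holds.
(ii) no remedial action — satisfied.
So (b) is satisfied (T OR T).
(2): F AND T → false.
So Overall is not satisfied (F OR F).
Exception (entrant a minor) — not satisfied.
Result: main false OR exception false → false.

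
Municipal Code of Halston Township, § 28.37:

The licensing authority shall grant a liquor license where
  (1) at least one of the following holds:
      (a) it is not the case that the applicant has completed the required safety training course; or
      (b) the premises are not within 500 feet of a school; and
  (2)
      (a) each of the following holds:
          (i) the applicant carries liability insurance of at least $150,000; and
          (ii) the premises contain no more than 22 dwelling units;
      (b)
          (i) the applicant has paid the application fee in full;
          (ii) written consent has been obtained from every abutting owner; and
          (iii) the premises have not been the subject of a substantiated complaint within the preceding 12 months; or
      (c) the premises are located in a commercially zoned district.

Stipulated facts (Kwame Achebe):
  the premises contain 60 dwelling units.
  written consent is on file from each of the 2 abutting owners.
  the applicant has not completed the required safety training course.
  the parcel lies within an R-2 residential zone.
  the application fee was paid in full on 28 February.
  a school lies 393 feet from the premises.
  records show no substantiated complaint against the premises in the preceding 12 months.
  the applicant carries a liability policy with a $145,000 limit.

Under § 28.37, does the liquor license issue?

(a) not (safety training) — met.
(b) ≥500 ft from school — not met.
(1) = T OR F = true.
(i) insurance ≥ $150,000 — not satisfied.
(ii) ≤ 22 units — not satisfied.
(a): F AND F → false.
(i) fee paid — satisfied.
(ii) all abutters consent — satisfied.
(iii) no complaint in 12 mo. — satisfied.
So (b) is satisfied (T AND T AND T).
(c) commercially zoned — not met.
(2) = F OR T OR F = true.
So Overall is satisfied (T AND T).

Yes — granted.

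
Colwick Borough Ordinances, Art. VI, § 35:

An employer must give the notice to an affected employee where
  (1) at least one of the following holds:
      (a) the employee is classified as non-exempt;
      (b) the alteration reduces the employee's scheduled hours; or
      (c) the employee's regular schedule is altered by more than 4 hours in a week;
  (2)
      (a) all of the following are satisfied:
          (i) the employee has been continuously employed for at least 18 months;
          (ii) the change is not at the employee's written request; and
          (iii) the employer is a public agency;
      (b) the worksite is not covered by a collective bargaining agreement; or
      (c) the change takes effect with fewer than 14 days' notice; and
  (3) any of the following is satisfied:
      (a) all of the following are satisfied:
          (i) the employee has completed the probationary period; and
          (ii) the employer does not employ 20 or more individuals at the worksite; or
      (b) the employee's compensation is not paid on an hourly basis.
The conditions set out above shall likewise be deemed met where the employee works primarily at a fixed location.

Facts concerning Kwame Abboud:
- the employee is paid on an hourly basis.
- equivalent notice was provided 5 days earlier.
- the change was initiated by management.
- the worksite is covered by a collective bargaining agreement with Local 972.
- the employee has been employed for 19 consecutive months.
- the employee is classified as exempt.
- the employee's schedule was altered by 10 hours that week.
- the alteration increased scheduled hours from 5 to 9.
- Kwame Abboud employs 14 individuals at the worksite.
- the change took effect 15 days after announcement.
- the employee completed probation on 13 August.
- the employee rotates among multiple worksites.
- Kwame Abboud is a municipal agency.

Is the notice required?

Yes — required.

(a) non-exempt — fails.
(b) hours reduced — not satisfied.
(c) schedule shift > 4h — holds.
(1) = F OR F OR T = true.
(i) tenure ≥ 18 mo. — satisfied.
(ii) not employee-requested — holds.
(iii) public agency — holds.
So (a) is satisfied (T AND T AND T).
(b) no CBA — not met.
(c) < 14 days' notice — not satisfied.
(2) = T OR F OR F = true.
(i) past probation — satisfied.
(ii) not (≥ 20 at site) — satisfied.
So (a) is satisfied (T AND T).
(b) not (hourly-paid) — fails.
(3): T OR F → true.
So Overall is satisfied (T AND T AND T).
Exception (fixed location) — not satisfied.
Result: main true OR exception false → true.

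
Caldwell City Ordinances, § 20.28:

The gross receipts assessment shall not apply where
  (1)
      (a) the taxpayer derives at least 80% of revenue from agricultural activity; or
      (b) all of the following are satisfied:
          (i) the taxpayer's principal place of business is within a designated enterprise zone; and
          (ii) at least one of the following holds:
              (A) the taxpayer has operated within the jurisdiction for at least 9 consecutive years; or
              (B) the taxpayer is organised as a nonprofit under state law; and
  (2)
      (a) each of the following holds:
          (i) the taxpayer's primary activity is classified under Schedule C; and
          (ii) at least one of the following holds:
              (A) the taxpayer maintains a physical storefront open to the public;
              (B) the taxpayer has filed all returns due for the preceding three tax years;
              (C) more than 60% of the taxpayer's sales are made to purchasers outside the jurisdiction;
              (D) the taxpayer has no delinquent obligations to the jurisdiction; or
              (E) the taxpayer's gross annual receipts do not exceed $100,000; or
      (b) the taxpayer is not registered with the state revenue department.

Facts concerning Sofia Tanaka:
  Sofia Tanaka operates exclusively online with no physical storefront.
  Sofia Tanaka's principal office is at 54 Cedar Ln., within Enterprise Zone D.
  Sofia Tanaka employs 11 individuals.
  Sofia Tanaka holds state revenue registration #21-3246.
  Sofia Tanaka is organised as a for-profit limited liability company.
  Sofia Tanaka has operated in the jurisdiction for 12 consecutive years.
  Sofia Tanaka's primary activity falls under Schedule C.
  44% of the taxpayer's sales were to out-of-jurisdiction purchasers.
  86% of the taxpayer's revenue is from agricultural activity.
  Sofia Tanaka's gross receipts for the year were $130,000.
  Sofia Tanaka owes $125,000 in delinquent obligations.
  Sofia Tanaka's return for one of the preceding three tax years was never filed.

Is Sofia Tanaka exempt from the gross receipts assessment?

No — not exempt.

(a) ≥80% agricultural — holds.
(i) in enterprise zone — holds.
(A) ≥ 9 yrs in jurisdiction — holds.
(B) nonprofit — not met.
(ii) = T OR F = true.
So (b) is satisfied (T AND T).
(1): T OR T → true.
(i) Schedule C activity — met.
(A) has storefront — not satisfied.
(B) returns current — not met.
(C) >60% out-of-jur. sales — not met.
(D) no delinquency — not satisfied.
(E) receipts ≤ $100,000 — not satisfied.
So (ii) is not satisfied (F OR F OR F OR F OR F).
So (a) is not satisfied (T AND F).
(b) not (state-registered) — not satisfied.
(2): F OR F → false.
Overall: T AND F → false.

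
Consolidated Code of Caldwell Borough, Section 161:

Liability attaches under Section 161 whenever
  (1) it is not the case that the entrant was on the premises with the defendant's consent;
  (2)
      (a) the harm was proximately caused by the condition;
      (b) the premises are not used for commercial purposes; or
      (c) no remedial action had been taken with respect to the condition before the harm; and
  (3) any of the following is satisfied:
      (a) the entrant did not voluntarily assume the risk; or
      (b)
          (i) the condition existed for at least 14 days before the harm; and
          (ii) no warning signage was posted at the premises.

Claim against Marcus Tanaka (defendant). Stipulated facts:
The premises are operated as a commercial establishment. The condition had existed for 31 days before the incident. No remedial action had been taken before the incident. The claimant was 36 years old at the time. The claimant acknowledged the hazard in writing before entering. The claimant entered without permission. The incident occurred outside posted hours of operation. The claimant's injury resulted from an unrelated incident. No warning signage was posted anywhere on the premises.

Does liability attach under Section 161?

Yes — liable.

(1) not (consent to enter) — satisfied.
(a) proximate cause — not met.
(b) not (commercial use) — not satisfied.
(c) no remedial action — holds.
(2): F OR F OR T → true.
(a) no assumed risk — not met.
(i) condition ≥14 days old — met.
(ii) no signage posted — satisfied.
(b) = T AND T = true.
So (3) is satisfied (F OR T).
Overall = T AND T AND T = true.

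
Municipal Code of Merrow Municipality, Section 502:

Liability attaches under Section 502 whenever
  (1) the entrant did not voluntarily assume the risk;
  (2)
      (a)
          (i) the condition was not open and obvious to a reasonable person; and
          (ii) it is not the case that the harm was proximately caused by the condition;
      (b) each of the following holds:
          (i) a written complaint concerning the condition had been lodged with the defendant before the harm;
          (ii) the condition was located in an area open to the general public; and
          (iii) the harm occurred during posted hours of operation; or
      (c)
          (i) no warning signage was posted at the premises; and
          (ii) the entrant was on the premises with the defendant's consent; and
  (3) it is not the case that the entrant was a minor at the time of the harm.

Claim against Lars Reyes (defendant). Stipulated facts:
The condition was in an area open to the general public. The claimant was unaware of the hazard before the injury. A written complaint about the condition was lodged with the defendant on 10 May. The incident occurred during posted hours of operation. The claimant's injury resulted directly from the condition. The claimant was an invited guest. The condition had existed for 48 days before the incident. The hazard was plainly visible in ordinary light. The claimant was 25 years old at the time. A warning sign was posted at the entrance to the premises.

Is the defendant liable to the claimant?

(1) no assumed risk — holds.
(i) not open/obvious — not met.
(ii) not (proximate cause) — fails.
So (a) is not satisfied (F AND F).
(i) complaint lodged — met.
(ii) public area — satisfied.
(iii) during posted hours — met.
So (b) is satisfied (T AND T AND T).
(i) no signage posted — not met.
(ii) consent to enter — holds.
(c) = F AND T = false.
(2) = F OR T OR F = true.
(3) not (entrant a minor) — met.
So Overall is satisfied (T AND T AND T).

Yes — liable.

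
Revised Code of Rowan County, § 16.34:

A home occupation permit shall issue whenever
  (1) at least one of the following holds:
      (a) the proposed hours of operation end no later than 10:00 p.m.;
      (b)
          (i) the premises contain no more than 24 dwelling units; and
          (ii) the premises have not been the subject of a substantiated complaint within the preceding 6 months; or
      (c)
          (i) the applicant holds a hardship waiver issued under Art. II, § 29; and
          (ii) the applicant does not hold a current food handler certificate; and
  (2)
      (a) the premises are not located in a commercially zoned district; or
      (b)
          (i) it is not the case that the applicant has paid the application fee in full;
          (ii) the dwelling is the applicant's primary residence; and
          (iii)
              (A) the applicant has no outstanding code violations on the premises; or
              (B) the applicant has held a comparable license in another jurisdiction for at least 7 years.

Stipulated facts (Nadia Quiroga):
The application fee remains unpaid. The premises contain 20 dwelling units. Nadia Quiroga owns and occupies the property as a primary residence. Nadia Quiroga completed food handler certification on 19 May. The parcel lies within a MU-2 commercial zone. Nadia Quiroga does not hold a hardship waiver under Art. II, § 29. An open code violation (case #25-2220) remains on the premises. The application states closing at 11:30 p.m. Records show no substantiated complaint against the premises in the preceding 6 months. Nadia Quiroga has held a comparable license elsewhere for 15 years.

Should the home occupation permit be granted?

Yes — granted.

(a) closes by 10 p.m. — fails.
(i) ≤ 24 units — holds.
(ii) no complaint in 6 mo. — met.
So (b) is satisfied (T AND T).
(i) hardship waiver — not satisfied.
(ii) not (food handler cert.) — not met.
So (c) is not satisfied (F AND F).
So (1) is satisfied (F OR T OR F).
(a) not (commercially zoned) — not satisfied.
(i) not (fee paid) — satisfied.
(ii) primary residence — holds.
(A) no code violations — not met.
(B) prior license ≥ 7 yr — satisfied.
(iii) = F OR T = true.
(b): T AND T AND T → true.
So (2) is satisfied (F OR T).
Overall = T AND T = true.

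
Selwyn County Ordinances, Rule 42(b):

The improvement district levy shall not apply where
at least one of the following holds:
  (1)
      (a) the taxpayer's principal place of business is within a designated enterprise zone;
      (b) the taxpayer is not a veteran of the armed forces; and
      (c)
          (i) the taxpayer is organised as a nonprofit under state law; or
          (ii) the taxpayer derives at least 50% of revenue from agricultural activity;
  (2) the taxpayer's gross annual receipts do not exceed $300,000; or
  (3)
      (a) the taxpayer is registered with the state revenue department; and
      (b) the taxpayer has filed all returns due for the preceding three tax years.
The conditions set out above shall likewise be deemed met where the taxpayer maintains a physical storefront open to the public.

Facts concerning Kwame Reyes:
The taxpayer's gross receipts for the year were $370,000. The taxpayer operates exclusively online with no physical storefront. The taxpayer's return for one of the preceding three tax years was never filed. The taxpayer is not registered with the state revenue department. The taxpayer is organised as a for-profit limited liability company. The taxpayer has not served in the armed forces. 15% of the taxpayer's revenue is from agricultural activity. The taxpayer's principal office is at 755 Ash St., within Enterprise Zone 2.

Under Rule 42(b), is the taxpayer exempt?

No — not exempt.

(a) in enterprise zone — met.
(b) not (veteran) — satisfied.
(i) nonprofit — not met.
(ii) ≥50% agricultural — not met.
(c): F OR F → false.
(1): T AND T AND F → false.
(2) receipts ≤ $300,000 — not met.
(a) state-registered — not satisfied.
(b) returns current — not met.
(3) = F AND F = false.
Overall = F OR F OR F = false.
Exception (has storefront) — not satisfied.
Result: main false OR exception false → false.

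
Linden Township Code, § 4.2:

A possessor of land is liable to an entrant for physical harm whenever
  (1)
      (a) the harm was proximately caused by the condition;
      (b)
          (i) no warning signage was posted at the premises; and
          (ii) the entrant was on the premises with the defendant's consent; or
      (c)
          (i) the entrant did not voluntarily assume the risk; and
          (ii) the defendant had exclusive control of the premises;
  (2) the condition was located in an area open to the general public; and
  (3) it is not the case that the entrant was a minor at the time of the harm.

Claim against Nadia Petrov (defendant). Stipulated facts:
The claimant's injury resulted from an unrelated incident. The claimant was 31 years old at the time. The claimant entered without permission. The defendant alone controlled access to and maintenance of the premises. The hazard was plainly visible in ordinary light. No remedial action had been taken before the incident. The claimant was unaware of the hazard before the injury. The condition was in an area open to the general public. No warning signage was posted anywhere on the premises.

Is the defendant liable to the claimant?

(a) proximate cause — not met.
(i) no signage posted — satisfied.
(ii) consent to enter — not satisfied.
So (b) is not satisfied (T AND F).
(i) no assumed risk — met.
(ii) exclusive control — met.
(c): T AND T → true.
(1): F OR F OR T → true.
(2) public area — met.
(3) not (entrant a minor) — met.
Overall: T AND T AND T → true.

Yes — liable.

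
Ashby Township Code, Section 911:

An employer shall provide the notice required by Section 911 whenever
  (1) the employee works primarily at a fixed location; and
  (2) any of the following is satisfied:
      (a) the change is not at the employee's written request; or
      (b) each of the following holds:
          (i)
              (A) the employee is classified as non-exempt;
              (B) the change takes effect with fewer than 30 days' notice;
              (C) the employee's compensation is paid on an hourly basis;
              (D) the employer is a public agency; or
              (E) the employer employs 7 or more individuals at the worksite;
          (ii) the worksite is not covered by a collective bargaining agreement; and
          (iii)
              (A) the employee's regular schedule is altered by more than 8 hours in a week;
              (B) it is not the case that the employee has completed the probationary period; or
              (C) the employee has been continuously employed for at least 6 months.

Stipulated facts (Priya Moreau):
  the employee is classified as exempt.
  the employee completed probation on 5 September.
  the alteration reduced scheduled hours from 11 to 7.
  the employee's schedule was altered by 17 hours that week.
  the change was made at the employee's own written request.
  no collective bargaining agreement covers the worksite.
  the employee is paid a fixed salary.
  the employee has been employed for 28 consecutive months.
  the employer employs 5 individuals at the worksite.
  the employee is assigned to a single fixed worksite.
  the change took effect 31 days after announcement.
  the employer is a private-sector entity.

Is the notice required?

(1) fixed location — met.
(a) not employee-requested — not satisfied.
(A) non-exempt — fails.
(B) < 30 days' notice — fails.
(C) hourly-paid — not satisfied.
(D) public agency — fails.
(E) ≥ 7 at site — fails.
So (i) is not satisfied (F OR F OR F OR F OR F).
(ii) no CBA — met.
(A) schedule shift > 8h — holds.
(B) not (past probation) — not met.
(C) tenure ≥ 6 mo. — met.
(iii): T OR F OR T → true.
(b): F AND T AND T → false.
(2): F OR F → false.
Overall: T AND F → false.

No — not required.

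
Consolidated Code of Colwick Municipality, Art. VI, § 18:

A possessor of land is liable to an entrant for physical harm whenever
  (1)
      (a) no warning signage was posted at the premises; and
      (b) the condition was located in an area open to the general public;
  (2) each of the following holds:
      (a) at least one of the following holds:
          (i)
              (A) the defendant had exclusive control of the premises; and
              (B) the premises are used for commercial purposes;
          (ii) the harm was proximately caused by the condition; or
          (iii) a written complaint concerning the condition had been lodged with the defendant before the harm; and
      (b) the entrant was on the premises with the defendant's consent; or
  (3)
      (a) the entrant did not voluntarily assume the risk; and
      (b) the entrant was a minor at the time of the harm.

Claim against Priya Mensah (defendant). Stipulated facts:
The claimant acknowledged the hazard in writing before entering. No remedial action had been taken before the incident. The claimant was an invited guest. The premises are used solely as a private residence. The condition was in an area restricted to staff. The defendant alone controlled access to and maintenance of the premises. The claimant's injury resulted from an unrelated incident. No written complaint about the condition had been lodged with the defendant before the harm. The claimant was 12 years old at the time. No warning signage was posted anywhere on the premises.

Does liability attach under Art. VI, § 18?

No — not liable.

(a) no signage posted — met.
(b) public area — fails.
(1) = T AND F = false.
(A) exclusive control — holds.
(B) commercial use — not met.
(i): T AND F → false.
(ii) proximate cause — not met.
(iii) complaint lodged — fails.
(a): F OR F OR F → false.
(b) consent to enter — holds.
So (2) is not satisfied (F AND T).
(a) no assumed risk — not met.
(b) entrant a minor — met.
(3) = F AND T = false.
Overall = F OR F OR F = false.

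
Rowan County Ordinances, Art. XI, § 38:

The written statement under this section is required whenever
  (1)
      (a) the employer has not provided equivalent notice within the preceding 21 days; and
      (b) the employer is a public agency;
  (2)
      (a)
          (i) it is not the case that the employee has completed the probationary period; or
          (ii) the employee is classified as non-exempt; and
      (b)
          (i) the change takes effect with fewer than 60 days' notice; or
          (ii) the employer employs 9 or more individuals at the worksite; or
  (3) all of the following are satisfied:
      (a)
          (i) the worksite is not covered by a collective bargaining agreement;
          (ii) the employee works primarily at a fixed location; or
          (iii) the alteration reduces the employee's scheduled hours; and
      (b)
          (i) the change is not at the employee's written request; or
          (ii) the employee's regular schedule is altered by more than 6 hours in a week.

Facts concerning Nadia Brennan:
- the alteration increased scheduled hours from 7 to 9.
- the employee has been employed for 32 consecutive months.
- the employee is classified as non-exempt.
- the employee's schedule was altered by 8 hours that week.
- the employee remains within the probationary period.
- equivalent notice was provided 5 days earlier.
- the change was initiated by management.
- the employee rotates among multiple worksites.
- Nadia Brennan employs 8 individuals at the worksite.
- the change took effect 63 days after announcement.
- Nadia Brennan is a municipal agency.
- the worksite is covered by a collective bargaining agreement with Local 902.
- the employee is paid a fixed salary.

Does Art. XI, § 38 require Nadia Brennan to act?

(a) no recent notice — fails.
(b) public agency — satisfied.
So (1) is not satisfied (F AND T).
(i) not (past probation) — met.
(ii) non-exempt — holds.
So (a) is satisfied (T OR T).
(i) < 60 days' notice — fails.
(ii) ≥ 9 at site — not met.
(b): F OR F → false.
(2) = T AND F = false.
(i) no CBA — not satisfied.
(ii) fixed location — not satisfied.
(iii) hours reduced — fails.
(a) = F OR F OR F = false.
(i) not employee-requested — met.
(ii) schedule shift > 6h — met.
(b): T OR T → true.
(3): F AND T → false.
Overall = F OR F OR F = false.

No — not required.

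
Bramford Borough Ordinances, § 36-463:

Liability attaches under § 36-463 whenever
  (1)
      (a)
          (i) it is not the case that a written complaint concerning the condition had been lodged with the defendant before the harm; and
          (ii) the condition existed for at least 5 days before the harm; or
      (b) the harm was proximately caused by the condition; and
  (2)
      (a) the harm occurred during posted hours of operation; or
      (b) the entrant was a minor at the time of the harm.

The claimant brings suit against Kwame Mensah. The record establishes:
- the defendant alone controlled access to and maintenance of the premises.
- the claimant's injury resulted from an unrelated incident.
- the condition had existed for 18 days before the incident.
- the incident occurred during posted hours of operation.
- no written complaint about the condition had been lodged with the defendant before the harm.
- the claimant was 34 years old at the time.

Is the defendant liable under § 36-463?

Yes — liable.

(i) not (complaint lodged) — satisfied.
(ii) condition ≥5 days old — satisfied.
(a) = T AND T = true.
(b) proximate cause — not satisfied.
(1): T OR F → true.
(a) during posted hours — satisfied.
(b) entrant a minor — fails.
So (2) is satisfied (T OR F).
Overall = T AND T = true.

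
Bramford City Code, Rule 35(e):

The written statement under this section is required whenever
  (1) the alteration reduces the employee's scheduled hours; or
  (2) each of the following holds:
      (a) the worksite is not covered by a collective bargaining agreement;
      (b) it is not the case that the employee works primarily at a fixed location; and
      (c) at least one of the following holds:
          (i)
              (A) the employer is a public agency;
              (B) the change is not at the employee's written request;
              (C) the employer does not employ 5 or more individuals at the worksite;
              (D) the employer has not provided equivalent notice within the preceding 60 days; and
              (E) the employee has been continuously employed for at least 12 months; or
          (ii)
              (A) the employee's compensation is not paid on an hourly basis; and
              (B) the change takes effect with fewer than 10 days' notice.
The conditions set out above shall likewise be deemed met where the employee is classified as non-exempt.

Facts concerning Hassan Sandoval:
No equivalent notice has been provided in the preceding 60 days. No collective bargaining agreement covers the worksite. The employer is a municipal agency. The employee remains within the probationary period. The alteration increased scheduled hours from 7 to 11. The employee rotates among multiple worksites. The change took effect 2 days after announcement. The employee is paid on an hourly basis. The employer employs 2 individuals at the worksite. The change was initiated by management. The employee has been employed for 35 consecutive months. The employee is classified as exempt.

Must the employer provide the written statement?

(1) hours reduced — not satisfied.
(a) no CBA — met.
(b) not (fixed location) — met.
(A) public agency — met.
(B) not employee-requested — satisfied.
(C) not (≥ 5 at site) — holds.
(D) no recent notice — holds.
(E) tenure ≥ 12 mo. — satisfied.
(i) = T AND T AND T AND T AND T = true.
(A) not (hourly-paid) — fails.
(B) < 10 days' notice — holds.
So (ii) is not satisfied (F AND T).
So (c) is satisfied (T OR F).
(2): T AND T AND T → true.
So Overall is satisfied (F OR T).
Exception (non-exempt) — not satisfied.
Result: main true OR exception false → true.

Yes — required.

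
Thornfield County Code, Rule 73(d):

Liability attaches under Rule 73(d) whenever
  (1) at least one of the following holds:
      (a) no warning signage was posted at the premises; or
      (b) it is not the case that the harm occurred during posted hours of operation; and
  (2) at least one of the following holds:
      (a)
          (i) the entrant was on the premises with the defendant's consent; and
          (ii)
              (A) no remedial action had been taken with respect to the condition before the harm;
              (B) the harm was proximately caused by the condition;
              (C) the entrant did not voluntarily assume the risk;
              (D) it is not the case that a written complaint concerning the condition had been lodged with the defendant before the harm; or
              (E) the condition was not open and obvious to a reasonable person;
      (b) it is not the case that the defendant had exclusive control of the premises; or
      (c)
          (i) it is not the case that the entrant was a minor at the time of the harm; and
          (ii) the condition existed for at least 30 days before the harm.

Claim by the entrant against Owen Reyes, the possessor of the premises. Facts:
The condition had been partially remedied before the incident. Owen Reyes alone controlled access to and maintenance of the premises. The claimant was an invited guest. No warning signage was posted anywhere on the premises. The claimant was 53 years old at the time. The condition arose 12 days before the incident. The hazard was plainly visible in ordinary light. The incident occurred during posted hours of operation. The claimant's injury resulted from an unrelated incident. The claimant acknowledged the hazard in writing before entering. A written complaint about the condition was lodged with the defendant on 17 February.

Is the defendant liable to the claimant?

(a) no signage posted — met.
(b) not (during posted hours) — fails.
(1) = T OR F = true.
(i) consent to enter — satisfied.
(A) no remedial action — not satisfied.
(B) proximate cause — not met.
(C) no assumed risk — fails.
(D) not (complaint lodged) — not met.
(E) not open/obvious — fails.
(ii): F OR F OR F OR F OR F → false.
So (a) is not satisfied (T AND F).
(b) not (exclusive control) — not satisfied.
(i) not (entrant a minor) — holds.
(ii) condition ≥30 days old — fails.
(c): T AND F → false.
So (2) is not satisfied (F OR F OR F).
Overall = T AND F = false.

No — not liable.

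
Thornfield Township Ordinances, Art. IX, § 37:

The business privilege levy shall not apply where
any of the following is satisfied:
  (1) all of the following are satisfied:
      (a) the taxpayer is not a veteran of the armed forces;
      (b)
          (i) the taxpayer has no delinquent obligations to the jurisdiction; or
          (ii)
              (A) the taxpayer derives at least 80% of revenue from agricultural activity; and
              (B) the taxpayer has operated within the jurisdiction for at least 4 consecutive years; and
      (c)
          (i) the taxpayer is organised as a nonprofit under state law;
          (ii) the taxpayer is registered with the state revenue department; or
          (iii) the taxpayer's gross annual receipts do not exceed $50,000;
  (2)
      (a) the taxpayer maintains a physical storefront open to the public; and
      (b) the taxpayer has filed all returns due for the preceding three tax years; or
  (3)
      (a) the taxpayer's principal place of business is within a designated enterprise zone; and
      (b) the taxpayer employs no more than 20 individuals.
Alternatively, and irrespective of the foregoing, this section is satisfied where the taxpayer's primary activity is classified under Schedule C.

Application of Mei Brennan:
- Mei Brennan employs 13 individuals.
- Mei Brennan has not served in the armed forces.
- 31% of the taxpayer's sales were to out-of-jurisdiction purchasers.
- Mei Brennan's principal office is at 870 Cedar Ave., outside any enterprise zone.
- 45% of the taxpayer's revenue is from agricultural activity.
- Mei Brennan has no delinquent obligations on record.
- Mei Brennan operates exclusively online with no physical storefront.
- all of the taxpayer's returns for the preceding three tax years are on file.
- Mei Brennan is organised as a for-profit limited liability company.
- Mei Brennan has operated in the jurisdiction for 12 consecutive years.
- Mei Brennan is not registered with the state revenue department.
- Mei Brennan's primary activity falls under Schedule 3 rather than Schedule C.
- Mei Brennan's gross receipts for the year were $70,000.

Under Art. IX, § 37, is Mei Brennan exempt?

(a) not (veteran) — holds.
(i) no delinquency — met.
(A) ≥80% agricultural — fails.
(B) ≥ 4 yrs in jurisdiction — satisfied.
(ii): F AND T → false.
So (b) is satisfied (T OR F).
(i) nonprofit — not met.
(ii) state-registered — not satisfied.
(iii) receipts ≤ $50,000 — not met.
(c) = F OR F OR F = false.
So (1) is not satisfied (T AND T AND F).
(a) has storefront — fails.
(b) returns current — holds.
(2): F AND T → false.
(a) in enterprise zone — fails.
(b) ≤ 20 employees — satisfied.
(3): F AND T → false.
Overall: F OR F OR F → false.
Exception (Schedule C activity) — not satisfied.
Result: main false OR exception false → false.

No — not exempt.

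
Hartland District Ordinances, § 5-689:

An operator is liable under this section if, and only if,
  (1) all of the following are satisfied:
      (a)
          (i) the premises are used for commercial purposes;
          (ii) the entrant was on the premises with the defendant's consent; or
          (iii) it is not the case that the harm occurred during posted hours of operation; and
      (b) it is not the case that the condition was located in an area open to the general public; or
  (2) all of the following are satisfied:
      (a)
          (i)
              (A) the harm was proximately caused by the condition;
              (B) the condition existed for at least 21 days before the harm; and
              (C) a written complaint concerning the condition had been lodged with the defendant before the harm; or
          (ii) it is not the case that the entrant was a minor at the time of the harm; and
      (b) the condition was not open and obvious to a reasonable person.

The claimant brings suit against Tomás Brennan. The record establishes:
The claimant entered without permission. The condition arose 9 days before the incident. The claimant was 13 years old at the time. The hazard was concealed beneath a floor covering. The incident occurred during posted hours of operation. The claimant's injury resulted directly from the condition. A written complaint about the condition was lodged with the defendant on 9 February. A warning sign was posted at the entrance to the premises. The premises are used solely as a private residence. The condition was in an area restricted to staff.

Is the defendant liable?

No — not liable.

(i) commercial use — not satisfied.
(ii) consent to enter — fails.
(iii) not (during posted hours) — not met.
(a): F OR F OR F → false.
(b) not (public area) — satisfied.
So (1) is not satisfied (F AND T).
(A) proximate cause — met.
(B) condition ≥21 days old — fails.
(C) complaint lodged — satisfied.
(i): T AND F AND T → false.
(ii) not (entrant a minor) — not met.
(a) = F OR F = false.
(b) not open/obvious — met.
(2) = F AND T = false.
Overall: F OR F → false.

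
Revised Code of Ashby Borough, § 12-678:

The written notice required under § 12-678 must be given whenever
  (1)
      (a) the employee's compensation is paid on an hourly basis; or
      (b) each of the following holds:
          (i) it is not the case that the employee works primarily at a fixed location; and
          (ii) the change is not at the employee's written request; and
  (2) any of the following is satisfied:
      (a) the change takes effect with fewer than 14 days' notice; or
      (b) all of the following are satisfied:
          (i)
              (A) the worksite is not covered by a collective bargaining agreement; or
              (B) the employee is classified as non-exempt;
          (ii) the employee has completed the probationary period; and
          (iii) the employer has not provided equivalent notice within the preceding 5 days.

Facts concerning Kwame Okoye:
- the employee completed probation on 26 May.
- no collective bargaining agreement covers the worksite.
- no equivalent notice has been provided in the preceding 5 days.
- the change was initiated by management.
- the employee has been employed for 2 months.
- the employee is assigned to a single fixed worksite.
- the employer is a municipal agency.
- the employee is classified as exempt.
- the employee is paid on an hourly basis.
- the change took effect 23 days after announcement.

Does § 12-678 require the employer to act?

(a) hourly-paid — met.
(i) not (fixed location) — fails.
(ii) not employee-requested — holds.
(b) = F AND T = false.
So (1) is satisfied (T OR F).
(a) < 14 days' notice — not met.
(A) no CBA — satisfied.
(B) non-exempt — fails.
So (i) is satisfied (T OR F).
(ii) past probation — holds.
(iii) no recent notice — satisfied.
(b): T AND T AND T → true.
(2) = F OR T = true.
Overall: T AND T → true.

Yes — required.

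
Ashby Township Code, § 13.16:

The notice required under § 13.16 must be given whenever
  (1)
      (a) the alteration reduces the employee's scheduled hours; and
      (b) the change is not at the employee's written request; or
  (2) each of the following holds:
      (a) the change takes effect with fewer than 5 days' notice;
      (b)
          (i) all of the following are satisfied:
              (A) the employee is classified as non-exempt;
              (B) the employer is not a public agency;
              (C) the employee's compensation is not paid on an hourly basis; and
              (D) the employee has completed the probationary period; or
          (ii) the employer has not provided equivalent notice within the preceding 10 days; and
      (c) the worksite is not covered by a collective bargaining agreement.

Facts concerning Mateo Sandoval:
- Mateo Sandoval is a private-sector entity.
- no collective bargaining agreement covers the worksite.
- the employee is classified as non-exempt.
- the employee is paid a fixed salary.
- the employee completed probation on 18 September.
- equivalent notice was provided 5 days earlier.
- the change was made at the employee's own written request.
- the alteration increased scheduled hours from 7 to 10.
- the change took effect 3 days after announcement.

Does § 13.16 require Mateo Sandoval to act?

(a) hours reduced — not satisfied.
(b) not employee-requested — fails.
(1): F AND F → false.
(a) < 5 days' notice — satisfied.
(A) non-exempt — holds.
(B) not (public agency) — satisfied.
(C) not (hourly-paid) — holds.
(D) past probation — met.
(i) = T AND T AND T AND T = true.
(ii) no recent notice — fails.
(b) = T OR F = true.
(c) no CBA — met.
So (2) is satisfied (T AND T AND T).
Overall: F OR T → true.

Yes — required.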